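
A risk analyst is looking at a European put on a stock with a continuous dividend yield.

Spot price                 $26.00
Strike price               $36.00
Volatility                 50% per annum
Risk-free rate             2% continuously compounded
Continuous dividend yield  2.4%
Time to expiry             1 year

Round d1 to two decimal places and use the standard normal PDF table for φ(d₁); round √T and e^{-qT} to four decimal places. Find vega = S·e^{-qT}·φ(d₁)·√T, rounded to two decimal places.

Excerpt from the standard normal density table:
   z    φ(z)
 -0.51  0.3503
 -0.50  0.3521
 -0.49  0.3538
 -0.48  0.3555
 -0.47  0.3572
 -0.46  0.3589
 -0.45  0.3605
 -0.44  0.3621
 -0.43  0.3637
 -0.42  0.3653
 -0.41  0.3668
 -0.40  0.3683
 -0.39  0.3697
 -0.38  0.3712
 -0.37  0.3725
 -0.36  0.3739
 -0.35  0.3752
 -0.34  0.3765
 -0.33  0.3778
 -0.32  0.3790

9.31

σ√T = 0.5 × 1.0000 = 0.5000
d₁ = [ln(26/36) + (0.02 − 0.024 + 0.5²/2)·1] / 0.5000 = [-0.3254 + 0.1210] / 0.5000 = -0.4088 → -0.41
√T = √1 = 1.0000
φ(d₁) = φ(-0.41) = 0.3668
exp(−qT) = exp(−0.024·1) = 0.9763
vega = S·exp(−qT)·φ(d₁)·√T = 26·0.9763·0.3668·1.0000 = 9.3108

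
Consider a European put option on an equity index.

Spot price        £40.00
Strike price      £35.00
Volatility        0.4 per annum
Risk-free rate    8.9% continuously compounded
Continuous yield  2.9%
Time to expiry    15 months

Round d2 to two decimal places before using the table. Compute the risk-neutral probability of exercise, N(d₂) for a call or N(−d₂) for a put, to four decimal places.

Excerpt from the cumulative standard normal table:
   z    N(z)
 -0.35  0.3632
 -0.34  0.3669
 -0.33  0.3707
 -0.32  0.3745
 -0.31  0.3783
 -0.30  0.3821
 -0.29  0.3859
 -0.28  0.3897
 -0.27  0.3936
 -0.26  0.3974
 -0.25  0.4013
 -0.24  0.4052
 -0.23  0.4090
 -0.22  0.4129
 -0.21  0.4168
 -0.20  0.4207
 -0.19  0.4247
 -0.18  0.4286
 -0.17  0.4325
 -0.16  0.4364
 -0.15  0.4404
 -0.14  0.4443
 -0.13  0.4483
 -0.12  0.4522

T = 1.25;  σ√T = 0.4472
d₁ = [ln(40/35) + (0.089 − 0.029 + 0.4²/2)·1.25] / 0.4472 = [0.1335 + 0.1750] / 0.4472 = 0.6899 → 0.69
d₂ = d₁ − σ√T = 0.6899 − 0.4472 = 0.2427 → 0.24
Pr(exercise) under Q = N(−d₂) = N(-0.24) = 0.4052

0.4052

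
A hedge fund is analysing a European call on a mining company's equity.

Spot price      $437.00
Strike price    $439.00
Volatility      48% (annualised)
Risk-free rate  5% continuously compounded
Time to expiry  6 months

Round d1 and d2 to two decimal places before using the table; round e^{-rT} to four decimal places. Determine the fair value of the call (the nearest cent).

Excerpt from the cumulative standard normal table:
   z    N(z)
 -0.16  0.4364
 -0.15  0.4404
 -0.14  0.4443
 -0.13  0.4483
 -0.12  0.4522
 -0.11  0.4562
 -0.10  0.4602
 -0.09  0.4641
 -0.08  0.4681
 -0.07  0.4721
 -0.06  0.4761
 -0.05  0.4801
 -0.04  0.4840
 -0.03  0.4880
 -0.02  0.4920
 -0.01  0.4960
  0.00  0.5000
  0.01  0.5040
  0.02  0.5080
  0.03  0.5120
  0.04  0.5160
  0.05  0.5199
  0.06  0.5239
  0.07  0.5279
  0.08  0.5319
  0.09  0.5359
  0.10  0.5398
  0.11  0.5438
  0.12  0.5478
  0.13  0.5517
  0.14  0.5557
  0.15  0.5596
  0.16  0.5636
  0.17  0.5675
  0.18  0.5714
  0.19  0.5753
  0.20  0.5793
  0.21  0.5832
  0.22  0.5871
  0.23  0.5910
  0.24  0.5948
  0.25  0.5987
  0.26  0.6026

$62.94

σ√T = 0.48 × 0.7071 = 0.3394
d₁ = [ln(437/439) + (0.05 + 0.48²/2)·0.5] / 0.3394 = [-0.0046 + 0.0826] / 0.3394 = 0.2299 which rounds to 0.23
d₂ = d₁ − σ√T = 0.2299 − 0.3394 = -0.1095 which rounds to -0.11
exp(−rT) = exp(−0.05·0.5) = 0.9753
N(d₁) = N(0.23) = 0.5910;  N(d₂) = N(-0.11) = 0.4562
C = 437·0.5910 − 439·0.9753·0.4562 = 258.2670 − 195.3251 = 62.9419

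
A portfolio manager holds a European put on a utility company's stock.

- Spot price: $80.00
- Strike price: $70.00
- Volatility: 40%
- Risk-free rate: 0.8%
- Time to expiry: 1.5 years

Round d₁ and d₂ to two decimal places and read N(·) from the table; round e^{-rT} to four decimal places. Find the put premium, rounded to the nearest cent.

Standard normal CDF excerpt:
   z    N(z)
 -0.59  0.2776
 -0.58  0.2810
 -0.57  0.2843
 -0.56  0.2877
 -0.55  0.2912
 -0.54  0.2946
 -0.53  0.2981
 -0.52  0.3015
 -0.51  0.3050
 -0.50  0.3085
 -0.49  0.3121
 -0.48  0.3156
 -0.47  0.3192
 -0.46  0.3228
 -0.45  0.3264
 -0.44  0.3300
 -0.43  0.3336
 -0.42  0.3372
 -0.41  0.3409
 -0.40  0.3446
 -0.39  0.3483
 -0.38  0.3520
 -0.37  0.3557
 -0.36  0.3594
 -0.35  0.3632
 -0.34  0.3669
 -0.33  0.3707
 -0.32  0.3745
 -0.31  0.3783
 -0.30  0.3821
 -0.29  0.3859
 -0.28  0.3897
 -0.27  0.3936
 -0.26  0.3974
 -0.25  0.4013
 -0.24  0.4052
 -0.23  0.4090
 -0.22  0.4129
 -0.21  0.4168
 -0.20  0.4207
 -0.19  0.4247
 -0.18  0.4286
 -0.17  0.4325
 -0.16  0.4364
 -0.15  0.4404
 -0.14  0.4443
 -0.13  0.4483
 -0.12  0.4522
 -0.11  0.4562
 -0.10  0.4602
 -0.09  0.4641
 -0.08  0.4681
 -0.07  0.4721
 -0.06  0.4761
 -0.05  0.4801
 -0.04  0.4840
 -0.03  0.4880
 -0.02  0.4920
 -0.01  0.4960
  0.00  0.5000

$9.64

σ√T = 0.4 × 1.2247 = 0.4899
d₁ = [ln(80/70) + (0.008 + 0.4²/2)·1.5] / 0.4899 = [0.1335 + 0.1320] / 0.4899 = 0.5420 → 0.54
d₂ = d₁ − σ√T = 0.5420 − 0.4899 = 0.0521 → 0.05
e^(−rT) = e^(−0.008·1.5) = 0.9881
N(−d₂) = N(-0.05) = 0.4801;  N(−d₁) = N(-0.54) = 0.2946
P = 70·0.9881·0.4801 − 80·0.2946 = 33.2071 − 23.5680 = 9.6391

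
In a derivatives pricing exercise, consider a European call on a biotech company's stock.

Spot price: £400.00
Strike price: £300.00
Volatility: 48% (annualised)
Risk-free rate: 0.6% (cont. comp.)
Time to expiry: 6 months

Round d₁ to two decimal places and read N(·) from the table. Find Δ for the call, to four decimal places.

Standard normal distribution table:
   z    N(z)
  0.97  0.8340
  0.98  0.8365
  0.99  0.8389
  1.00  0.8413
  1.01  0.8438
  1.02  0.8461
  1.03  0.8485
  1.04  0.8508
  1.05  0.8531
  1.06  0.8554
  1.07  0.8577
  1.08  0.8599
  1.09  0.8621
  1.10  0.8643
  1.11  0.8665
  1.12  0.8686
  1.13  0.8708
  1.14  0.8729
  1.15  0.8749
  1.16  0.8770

0.8485

σ√T = 0.48·√0.5 = 0.3394
ln(S/K) + (r + σ²/2)T = ln(400/300) + (0.006 + 0.48²/2)·0.5 = 0.2877 + 0.0606 = 0.3483
d₁ = 0.3483 / 0.3394 = 1.0261 which rounds to 1.03
N(d₁) = N(1.03) = 0.8485
Δ_call = N(d₁) = 0.8485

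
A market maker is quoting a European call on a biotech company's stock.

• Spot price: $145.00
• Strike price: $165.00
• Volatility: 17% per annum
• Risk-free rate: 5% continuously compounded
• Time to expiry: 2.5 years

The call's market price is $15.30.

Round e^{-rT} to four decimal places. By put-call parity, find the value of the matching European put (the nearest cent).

$15.91

exp(−rT) = exp(−0.05·2.5) = 0.8825
Put-call parity: C − P = S − K·e^(−rT) = 145 − 165·0.8825 = 145 − 145.6125 = -0.6125
P = C − (C − P) = 15.30 − (-0.6125) = 15.9125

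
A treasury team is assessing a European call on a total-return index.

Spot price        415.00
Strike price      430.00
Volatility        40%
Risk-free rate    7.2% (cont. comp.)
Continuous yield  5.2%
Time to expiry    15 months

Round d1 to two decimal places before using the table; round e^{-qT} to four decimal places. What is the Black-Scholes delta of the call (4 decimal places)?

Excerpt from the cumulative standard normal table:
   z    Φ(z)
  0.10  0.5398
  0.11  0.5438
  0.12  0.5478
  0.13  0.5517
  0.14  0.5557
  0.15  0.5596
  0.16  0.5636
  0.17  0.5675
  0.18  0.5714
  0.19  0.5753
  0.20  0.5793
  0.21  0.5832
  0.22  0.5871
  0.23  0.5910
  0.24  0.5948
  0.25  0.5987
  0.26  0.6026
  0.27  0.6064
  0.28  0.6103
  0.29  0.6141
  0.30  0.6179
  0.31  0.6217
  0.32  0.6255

0.5429

T = 1.25;  σ√T = 0.4472
d₁ = [ln(415/430) + (0.072 − 0.052 + 0.4²/2)·1.25] / 0.4472 = [-0.0355 + 0.1250] / 0.4472 = 0.2001 → 0.20
N(d₁) = N(0.20) = 0.5793
Δ_call = exp(−qT)·N(d₁) = 0.9371·0.5793 = 0.5429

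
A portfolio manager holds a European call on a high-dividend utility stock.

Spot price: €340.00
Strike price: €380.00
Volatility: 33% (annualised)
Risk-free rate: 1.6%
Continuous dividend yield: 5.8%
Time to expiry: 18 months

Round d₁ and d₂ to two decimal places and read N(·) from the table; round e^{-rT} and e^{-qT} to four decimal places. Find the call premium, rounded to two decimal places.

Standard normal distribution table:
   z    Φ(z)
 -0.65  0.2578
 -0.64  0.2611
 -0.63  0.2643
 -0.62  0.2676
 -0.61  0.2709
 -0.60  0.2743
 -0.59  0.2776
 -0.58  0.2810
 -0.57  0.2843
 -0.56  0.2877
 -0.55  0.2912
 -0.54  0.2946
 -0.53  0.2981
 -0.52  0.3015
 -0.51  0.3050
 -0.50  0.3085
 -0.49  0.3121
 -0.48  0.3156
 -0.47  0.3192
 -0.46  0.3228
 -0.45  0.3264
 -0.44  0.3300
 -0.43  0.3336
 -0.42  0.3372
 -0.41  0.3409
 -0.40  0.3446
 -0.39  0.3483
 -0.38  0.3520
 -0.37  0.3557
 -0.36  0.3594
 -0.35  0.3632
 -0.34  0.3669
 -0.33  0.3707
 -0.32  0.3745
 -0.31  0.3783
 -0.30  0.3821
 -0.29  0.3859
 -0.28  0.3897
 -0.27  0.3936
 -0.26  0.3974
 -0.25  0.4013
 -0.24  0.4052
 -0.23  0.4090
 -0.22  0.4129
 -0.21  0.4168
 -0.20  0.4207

σ√T = 0.33·√1.5 = 0.4042
d₁ = [ln(340/380) + (0.016 − 0.058 + ½·0.33²)·1.5] / (σ√T) = (-0.1112 + 0.0187) / 0.4042 = -0.2290 → -0.23
d₂ = -0.2290 − 0.4042 = -0.6332 → -0.63
e^(−qT) = e^(−0.058·1.5) = 0.9167;  e^(−rT) = e^(−0.016·1.5) = 0.9763
N(d₁) = N(-0.23) = 0.4090;  N(d₂) = N(-0.63) = 0.2643
C = 340·0.9167·0.4090 − 380·0.9763·0.2643 = 127.4763 − 98.0537 = 29.4226

€29.42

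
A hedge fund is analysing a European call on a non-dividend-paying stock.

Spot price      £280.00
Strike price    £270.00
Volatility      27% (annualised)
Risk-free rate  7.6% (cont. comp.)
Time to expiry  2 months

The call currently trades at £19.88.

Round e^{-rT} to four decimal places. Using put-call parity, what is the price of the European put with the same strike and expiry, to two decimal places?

£6.48

e^(−rT) = e^(−0.076·0.1667) = 0.9874
Put-call parity: C − P = S − K·e^(−rT) = 280 − 270·0.9874 = 280 − 266.5980 = 13.4020
P = C − (C − P) = 19.88 − (13.4020) = 6.4780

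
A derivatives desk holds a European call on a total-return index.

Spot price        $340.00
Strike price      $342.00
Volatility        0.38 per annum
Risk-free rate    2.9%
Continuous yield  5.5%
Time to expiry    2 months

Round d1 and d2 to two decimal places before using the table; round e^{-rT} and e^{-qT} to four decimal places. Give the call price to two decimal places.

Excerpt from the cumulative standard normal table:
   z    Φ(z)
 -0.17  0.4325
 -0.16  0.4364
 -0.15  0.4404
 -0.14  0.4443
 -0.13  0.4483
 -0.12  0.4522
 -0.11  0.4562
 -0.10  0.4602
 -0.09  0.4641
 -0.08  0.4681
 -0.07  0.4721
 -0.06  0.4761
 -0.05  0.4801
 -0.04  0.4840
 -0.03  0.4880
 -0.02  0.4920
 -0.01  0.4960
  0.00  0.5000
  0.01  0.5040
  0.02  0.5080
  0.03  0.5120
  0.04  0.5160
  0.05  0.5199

$18.58

σ√T = 0.38·√0.1667 = 0.1551
d₁ = [ln(340/342) + (0.029 − 0.055 + 0.38²/2)·0.1667] / 0.1551 = [-0.0059 + 0.0077] / 0.1551 = 0.0118 which rounds to 0.01
d₂ = d₁ − σ√T = 0.0118 − 0.1551 = -0.1433 which rounds to -0.14
exp(−qT) = exp(−0.055·0.1667) = 0.9909;  exp(−rT) = exp(−0.029·0.1667) = 0.9952
N(d₁) = N(0.01) = 0.5040;  N(d₂) = N(-0.14) = 0.4443
C = 340·0.9909·0.5040 − 342·0.9952·0.4443 = 169.8006 − 151.2212 = 18.5794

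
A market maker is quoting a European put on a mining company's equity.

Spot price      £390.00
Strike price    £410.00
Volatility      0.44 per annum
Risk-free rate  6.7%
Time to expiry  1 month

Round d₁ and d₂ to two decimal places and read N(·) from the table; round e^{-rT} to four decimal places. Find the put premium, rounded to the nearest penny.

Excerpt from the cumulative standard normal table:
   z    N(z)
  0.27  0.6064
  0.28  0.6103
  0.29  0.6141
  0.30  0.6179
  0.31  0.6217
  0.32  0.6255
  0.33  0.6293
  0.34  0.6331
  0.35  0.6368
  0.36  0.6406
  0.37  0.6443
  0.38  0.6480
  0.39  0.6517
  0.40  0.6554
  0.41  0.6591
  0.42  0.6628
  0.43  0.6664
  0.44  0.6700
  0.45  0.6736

£29.22

T = 0.08333;  σ√T = 0.1270
d₁ = [ln(390/410) + (0.067 + ½·0.44²)·0.08333] / (σ√T) = (-0.0500 + 0.0136) / 0.1270 = -0.2863 ≈ -0.29
d₂ = -0.2863 − 0.1270 = -0.4133 ≈ -0.41
e^(−rT) = e^(−0.067·0.08333) = 0.9944
N(−d₂) = N(0.41) = 0.6591;  N(−d₁) = N(0.29) = 0.6141
P = 410·0.9944·0.6591 − 390·0.6141 = 268.7177 − 239.4990 = 29.2187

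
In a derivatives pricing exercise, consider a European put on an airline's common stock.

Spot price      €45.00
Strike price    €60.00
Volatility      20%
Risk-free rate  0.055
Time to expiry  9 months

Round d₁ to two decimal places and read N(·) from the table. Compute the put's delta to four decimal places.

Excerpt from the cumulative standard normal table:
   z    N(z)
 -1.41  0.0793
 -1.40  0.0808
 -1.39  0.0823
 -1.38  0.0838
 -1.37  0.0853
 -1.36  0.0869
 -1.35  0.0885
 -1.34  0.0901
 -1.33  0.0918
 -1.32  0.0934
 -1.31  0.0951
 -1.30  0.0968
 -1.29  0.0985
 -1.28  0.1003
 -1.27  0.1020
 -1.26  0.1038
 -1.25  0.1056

-0.9099

T = 0.75;  σ√T = 0.1732
ln(S/K) + (r + σ²/2)T = ln(45/60) + (0.055 + 0.2²/2)·0.75 = -0.2877 + 0.0563 = -0.2314
d₁ = -0.2314 / 0.1732 = -1.3362 → -1.34
N(d₁) = N(-1.34) = 0.0901
Δ_put = N(d₁) − 1 = 0.0901 − 1 = -0.9099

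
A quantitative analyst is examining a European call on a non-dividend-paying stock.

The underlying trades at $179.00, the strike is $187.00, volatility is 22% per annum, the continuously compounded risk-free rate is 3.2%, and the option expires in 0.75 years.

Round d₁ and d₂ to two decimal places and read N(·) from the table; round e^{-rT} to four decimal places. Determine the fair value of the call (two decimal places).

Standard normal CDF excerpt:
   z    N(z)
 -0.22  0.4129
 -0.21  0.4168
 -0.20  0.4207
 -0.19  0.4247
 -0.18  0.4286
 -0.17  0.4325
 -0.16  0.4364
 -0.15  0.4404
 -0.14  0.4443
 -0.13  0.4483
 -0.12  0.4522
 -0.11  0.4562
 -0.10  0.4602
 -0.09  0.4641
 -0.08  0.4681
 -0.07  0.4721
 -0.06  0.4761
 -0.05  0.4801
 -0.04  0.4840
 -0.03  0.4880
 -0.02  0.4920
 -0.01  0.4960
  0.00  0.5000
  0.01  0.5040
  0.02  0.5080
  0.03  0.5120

$11.98

σ√T = 0.22 × 0.8660 = 0.1905
ln(S/K) + (r + σ²/2)T = ln(179/187) + (0.032 + 0.22²/2)·0.75 = -0.0437 + 0.0421 = -0.0016
d₁ = -0.0016 / 0.1905 = -0.0083 → -0.01
d₂ = d₁ − σ√T = -0.0083 − 0.1905 = -0.1988 → -0.20
e^(−rT) = e^(−0.032·0.75) = 0.9763
C = 179·N(-0.01) − 187·0.9763·N(-0.20) = 179·0.4960 − 187·0.9763·0.4207 = 88.7840 − 76.8064 = 11.9776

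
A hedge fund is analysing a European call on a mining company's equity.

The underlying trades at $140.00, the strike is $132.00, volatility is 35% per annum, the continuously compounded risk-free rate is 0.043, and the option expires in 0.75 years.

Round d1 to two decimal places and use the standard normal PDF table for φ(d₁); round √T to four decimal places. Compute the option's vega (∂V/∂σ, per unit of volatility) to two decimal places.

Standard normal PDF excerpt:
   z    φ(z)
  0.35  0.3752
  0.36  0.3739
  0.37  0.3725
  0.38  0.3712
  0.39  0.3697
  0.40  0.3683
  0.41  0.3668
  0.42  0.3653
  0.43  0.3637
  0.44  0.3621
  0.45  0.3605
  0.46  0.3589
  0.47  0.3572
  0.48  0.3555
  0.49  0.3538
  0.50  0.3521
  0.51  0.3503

σ√T = 0.35·√0.75 = 0.3031
d₁ = [ln(140/132) + (0.043 + 0.35²/2)·0.75] / 0.3031 = [0.0588 + 0.0782] / 0.3031 = 0.4521 → 0.45
√T = √0.75 = 0.8660
φ(d₁) = φ(0.45) = 0.3605
vega = S·φ(d₁)·√T = 140·0.3605·0.8660 = 43.7070

43.71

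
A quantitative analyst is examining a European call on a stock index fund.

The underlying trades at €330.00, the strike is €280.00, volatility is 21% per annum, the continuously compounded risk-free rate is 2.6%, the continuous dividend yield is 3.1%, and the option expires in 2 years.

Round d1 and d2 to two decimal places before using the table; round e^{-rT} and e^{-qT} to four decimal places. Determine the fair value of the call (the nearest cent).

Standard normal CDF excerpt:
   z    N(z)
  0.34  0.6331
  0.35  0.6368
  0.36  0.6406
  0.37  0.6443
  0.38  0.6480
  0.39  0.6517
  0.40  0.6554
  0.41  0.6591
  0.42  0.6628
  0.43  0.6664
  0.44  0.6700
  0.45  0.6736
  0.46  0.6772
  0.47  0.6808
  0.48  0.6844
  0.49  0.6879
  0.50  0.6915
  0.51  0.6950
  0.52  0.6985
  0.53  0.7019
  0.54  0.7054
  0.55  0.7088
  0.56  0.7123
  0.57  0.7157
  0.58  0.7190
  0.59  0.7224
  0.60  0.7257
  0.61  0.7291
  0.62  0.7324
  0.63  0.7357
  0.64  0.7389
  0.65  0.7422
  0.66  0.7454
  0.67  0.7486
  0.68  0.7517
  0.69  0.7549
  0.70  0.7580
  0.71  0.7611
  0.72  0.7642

σ√T = 0.21 × 1.4142 = 0.2970
ln(S/K) + (r − q + σ²/2)T = ln(330/280) + (0.026 − 0.031 + 0.21²/2)·2 = 0.1643 + 0.0341 = 0.1984
d₁ = 0.1984 / 0.2970 = 0.6681 → 0.67
d₂ = d₁ − σ√T = 0.6681 − 0.2970 = 0.3711 → 0.37
exp(−qT) = exp(−0.031·2) = 0.9399;  exp(−rT) = exp(−0.026·2) = 0.9493
N(d₁) = N(0.67) = 0.7486;  N(d₂) = N(0.37) = 0.6443
C = 330·0.9399·0.7486 − 280·0.9493·0.6443 = 232.1910 − 171.2575 = 60.9335

€60.93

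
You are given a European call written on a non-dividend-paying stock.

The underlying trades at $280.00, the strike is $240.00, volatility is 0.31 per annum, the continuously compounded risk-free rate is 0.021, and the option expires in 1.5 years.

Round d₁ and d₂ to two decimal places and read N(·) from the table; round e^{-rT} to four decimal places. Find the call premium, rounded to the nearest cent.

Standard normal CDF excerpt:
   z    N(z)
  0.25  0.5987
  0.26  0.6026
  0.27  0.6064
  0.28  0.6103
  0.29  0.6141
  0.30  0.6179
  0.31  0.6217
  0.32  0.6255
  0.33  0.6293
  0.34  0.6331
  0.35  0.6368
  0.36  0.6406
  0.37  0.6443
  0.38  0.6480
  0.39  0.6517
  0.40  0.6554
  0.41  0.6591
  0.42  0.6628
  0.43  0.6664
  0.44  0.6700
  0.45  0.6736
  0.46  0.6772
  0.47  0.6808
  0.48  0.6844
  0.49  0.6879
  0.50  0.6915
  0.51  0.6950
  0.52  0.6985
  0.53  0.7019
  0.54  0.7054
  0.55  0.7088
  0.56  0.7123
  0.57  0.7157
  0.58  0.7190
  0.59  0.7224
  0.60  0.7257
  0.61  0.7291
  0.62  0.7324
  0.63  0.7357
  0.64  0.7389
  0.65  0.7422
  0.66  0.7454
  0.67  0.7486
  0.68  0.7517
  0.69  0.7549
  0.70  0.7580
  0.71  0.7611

σ√T = 0.31 × 1.2247 = 0.3797
d₁ = [ln(280/240) + (0.021 + ½·0.31²)·1.5] / (σ√T) = (0.1542 + 0.1036) / 0.3797 = 0.6788 ⇒ 0.68
d₂ = 0.6788 − 0.3797 = 0.2991 ⇒ 0.30
e^(−rT) = e^(−0.021·1.5) = 0.9690
N(d₁) = N(0.68) = 0.7517;  N(d₂) = N(0.30) = 0.6179
C = 280·0.7517 − 240·0.9690·0.6179 = 210.4760 − 143.6988 = 66.7772

$66.78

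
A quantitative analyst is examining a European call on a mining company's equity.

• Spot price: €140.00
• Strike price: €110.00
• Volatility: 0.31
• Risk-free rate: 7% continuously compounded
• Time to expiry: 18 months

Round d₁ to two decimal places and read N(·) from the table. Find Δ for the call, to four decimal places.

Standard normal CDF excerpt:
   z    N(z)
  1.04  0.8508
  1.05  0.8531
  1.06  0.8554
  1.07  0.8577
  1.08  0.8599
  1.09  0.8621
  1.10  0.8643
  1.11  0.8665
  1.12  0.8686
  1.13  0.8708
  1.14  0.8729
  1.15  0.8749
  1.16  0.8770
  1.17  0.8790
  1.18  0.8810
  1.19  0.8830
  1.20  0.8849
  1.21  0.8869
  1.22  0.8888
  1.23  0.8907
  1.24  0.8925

0.8643

T = 1.5;  σ√T = 0.3797
ln(S/K) + (r + σ²/2)T = ln(140/110) + (0.07 + 0.31²/2)·1.5 = 0.2412 + 0.1771 = 0.4182
d₁ = 0.4182 / 0.3797 = 1.1016 ≈ 1.10
N(d₁) = N(1.10) = 0.8643
Δ_call = N(d₁) = 0.8643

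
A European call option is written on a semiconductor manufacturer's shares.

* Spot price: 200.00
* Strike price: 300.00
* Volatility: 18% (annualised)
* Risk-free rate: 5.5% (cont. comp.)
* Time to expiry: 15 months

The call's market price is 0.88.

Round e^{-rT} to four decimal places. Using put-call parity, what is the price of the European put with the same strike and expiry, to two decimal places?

e^(−rT) = e^(−0.055·1.25) = 0.9336
Put-call parity: C − P = S − K·e^(−rT) = 200 − 300·0.9336 = 200 − 280.0800 = -80.0800
P = C − (C − P) = 0.88 − (-80.0800) = 80.9600

80.96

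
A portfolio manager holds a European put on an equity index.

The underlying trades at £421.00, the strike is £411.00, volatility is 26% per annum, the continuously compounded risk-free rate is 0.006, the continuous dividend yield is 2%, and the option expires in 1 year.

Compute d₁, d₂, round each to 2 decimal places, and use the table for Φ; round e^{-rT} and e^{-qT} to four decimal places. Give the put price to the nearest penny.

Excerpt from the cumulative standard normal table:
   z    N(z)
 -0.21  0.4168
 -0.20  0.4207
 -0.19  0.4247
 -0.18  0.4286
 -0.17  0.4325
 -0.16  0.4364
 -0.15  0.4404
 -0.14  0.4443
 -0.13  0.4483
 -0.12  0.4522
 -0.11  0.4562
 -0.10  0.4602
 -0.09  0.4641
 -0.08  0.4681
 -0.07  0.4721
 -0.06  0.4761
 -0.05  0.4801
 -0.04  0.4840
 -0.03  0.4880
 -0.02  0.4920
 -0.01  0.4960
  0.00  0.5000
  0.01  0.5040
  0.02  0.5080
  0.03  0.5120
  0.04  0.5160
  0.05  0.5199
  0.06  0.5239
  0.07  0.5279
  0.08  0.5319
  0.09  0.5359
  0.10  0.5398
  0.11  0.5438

£40.46

T = 1;  σ√T = 0.2600
d₁ = [ln(421/411) + (0.006 − 0.02 + 0.26²/2)·1] / 0.2600 = [0.0240 + 0.0198] / 0.2600 = 0.1686 → 0.17
d₂ = d₁ − σ√T = 0.1686 − 0.2600 = -0.0914 → -0.09
e^(−qT) = e^(−0.02·1) = 0.9802;  e^(−rT) = e^(−0.006·1) = 0.9940
N(−d₂) = N(0.09) = 0.5359;  N(−d₁) = N(-0.17) = 0.4325
P = 411·0.9940·0.5359 − 421·0.9802·0.4325 = 218.9334 − 178.4773 = 40.4561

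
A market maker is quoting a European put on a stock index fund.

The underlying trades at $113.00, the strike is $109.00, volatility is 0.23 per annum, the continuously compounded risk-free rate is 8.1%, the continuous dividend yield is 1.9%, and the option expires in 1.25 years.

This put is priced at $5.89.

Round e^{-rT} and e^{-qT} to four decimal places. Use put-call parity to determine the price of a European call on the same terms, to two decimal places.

$17.73

exp(−qT) = exp(−0.019·1.25) = 0.9765;  exp(−rT) = exp(−0.081·1.25) = 0.9037
Put-call parity: C − P = S·e^(−qT) − K·e^(−rT) = 113·0.9765 − 109·0.9037 = 110.3445 − 98.5033 = 11.8412
C = P + (C − P) = 5.89 + (11.8412) = 17.7312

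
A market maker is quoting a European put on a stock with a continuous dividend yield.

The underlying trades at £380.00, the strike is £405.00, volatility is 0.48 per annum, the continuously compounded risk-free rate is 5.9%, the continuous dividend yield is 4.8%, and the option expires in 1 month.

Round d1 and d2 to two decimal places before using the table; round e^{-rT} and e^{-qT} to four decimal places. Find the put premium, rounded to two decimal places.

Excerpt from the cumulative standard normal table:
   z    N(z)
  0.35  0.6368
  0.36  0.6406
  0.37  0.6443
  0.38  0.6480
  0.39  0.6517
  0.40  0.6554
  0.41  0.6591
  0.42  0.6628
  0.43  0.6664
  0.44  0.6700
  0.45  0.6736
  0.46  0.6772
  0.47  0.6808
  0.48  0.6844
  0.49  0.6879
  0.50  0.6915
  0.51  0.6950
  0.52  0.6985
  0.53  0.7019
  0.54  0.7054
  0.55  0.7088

£36.25

σ√T = 0.48 × 0.2887 = 0.1386
d₁ = [ln(380/405) + (0.059 − 0.048 + 0.48²/2)·0.08333] / 0.1386 = [-0.0637 + 0.0105] / 0.1386 = -0.3839 ≈ -0.38
d₂ = d₁ − σ√T = -0.3839 − 0.1386 = -0.5225 ≈ -0.52
e^(−qT) = e^(−0.048·0.08333) = 0.9960;  e^(−rT) = e^(−0.059·0.08333) = 0.9951
N(−d₂) = N(0.52) = 0.6985;  N(−d₁) = N(0.38) = 0.6480
P = 405·0.9951·0.6985 − 380·0.9960·0.6480 = 281.5063 − 245.2550 = 36.2513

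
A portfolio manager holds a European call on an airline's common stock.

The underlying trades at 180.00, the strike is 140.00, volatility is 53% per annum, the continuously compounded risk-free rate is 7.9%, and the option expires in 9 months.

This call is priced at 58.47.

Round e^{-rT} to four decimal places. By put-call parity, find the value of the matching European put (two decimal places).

10.42

e^(−rT) = e^(−0.079·0.75) = 0.9425
Put-call parity: C − P = S − K·e^(−rT) = 180 − 140·0.9425 = 180 − 131.9500 = 48.0500
P = C − (C − P) = 58.47 − (48.0500) = 10.4200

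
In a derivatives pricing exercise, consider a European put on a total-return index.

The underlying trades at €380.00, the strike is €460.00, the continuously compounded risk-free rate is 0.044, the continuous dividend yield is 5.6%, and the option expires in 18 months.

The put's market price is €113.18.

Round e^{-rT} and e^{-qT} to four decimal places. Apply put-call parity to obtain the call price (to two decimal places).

e^(−qT) = e^(−0.056·1.5) = 0.9194;  e^(−rT) = e^(−0.044·1.5) = 0.9361
Put-call parity: C − P = S·e^(−qT) − K·e^(−rT) = 380·0.9194 − 460·0.9361 = 349.3720 − 430.6060 = -81.2340
C = P + (C − P) = 113.18 + (-81.2340) = 31.9460

€31.95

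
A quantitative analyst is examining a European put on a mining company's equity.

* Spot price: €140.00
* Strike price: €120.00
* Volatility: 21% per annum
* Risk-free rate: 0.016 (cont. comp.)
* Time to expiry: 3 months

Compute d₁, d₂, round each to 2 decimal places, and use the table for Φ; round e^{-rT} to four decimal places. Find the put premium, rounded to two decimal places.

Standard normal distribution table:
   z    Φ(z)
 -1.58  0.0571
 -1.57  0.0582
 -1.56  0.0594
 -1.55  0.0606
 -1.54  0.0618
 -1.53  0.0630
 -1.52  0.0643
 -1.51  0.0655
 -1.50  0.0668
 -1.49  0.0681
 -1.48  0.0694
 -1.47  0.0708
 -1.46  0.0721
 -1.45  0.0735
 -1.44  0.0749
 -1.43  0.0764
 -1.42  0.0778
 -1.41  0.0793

€0.47

σ√T = 0.21·√0.25 = 0.1050
d₁ = [ln(140/120) + (0.016 + 0.21²/2)·0.25] / 0.1050 = [0.1542 + 0.0095] / 0.1050 = 1.5587 ≈ 1.56
d₂ = d₁ − σ√T = 1.5587 − 0.1050 = 1.4537 ≈ 1.45
e^(−rT) = e^(−0.016·0.25) = 0.9960
N(−d₂) = N(-1.45) = 0.0735;  N(−d₁) = N(-1.56) = 0.0594
P = 120·0.9960·0.0735 − 140·0.0594 = 8.7847 − 8.3160 = 0.4687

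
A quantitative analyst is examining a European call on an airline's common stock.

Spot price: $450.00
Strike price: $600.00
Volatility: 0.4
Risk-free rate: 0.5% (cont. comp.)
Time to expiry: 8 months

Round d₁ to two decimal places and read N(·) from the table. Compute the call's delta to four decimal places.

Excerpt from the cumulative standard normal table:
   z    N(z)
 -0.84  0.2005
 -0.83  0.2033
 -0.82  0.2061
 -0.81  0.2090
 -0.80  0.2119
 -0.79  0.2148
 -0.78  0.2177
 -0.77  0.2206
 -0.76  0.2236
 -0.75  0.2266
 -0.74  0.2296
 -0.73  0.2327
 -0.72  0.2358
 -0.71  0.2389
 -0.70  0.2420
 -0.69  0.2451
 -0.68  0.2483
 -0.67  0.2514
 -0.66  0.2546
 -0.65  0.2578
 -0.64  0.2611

σ√T = 0.4·√0.6667 = 0.3266
d₁ = [ln(450/600) + (0.005 + 0.4²/2)·0.6667] / 0.3266 = [-0.2877 + 0.0567] / 0.3266 = -0.7073 ⇒ -0.71
N(d₁) = N(-0.71) = 0.2389
Δ_call = N(d₁) = 0.2389

0.2389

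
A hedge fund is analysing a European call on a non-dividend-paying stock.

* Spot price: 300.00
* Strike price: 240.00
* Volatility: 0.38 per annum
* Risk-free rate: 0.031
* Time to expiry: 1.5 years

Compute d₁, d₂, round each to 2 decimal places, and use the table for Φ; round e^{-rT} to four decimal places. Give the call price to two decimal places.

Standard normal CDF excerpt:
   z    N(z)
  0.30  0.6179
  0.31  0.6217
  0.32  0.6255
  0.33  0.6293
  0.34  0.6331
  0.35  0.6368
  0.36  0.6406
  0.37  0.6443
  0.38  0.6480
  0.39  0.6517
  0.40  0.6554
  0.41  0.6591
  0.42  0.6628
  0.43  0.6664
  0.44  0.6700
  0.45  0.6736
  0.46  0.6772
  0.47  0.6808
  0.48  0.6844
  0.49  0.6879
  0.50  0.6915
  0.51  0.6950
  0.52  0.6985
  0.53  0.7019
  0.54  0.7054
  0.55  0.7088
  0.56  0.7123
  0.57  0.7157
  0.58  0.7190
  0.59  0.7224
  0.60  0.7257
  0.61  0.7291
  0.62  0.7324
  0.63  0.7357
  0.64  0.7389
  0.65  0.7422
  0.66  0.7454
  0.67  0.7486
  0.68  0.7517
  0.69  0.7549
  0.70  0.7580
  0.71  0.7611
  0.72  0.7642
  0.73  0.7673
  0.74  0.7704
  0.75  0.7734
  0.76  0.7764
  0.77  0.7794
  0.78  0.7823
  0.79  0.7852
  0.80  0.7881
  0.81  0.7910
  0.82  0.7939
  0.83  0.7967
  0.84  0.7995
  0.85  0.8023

σ√T = 0.38 × 1.2247 = 0.4654
d₁ = [ln(300/240) + (0.031 + 0.38²/2)·1.5] / 0.4654 = [0.2231 + 0.1548] / 0.4654 = 0.8121 which rounds to 0.81
d₂ = d₁ − σ√T = 0.8121 − 0.4654 = 0.3467 which rounds to 0.35
e^(−rT) = e^(−0.031·1.5) = 0.9546
C = 300·N(0.81) − 240·0.9546·N(0.35) = 300·0.7910 − 240·0.9546·0.6368 = 237.3000 − 145.8934 = 91.4066

91.41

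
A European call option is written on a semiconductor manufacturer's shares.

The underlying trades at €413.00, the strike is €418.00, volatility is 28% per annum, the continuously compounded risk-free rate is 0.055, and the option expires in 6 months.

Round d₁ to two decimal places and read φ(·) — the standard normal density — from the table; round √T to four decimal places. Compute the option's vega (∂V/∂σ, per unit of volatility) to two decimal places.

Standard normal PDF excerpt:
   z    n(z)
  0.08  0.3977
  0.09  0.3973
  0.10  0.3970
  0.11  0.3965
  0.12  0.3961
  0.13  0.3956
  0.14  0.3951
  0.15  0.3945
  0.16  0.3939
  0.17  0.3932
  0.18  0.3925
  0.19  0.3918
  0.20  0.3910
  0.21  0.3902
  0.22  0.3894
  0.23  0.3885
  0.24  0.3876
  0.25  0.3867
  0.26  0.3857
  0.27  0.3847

114.62

T = 0.5;  σ√T = 0.1980
d₁ = [ln(413/418) + (0.055 + 0.28²/2)·0.5] / 0.1980 = [-0.0120 + 0.0471] / 0.1980 = 0.1771 ≈ 0.18
√T = √0.5 = 0.7071
φ(d₁) = φ(0.18) = 0.3925
vega = S·φ(d₁)·√T = 413·0.3925·0.7071 = 114.6227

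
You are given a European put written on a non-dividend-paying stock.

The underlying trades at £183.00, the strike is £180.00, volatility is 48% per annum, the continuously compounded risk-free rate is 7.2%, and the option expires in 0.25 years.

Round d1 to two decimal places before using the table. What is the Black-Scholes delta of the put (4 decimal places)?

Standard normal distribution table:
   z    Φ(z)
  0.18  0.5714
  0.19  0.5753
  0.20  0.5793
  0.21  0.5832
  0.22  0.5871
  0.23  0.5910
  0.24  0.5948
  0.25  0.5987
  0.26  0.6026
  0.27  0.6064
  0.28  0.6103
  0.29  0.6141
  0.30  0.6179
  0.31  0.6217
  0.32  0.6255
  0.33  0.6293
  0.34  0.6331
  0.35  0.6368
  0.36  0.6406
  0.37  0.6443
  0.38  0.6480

T = 0.25;  σ√T = 0.2400
d₁ = [ln(183/180) + (0.072 + ½·0.48²)·0.25] / (σ√T) = (0.0165 + 0.0468) / 0.2400 = 0.2639 → 0.26
N(d₁) = N(0.26) = 0.6026
Δ_put = N(d₁) − 1 = 0.6026 − 1 = -0.3974

-0.3974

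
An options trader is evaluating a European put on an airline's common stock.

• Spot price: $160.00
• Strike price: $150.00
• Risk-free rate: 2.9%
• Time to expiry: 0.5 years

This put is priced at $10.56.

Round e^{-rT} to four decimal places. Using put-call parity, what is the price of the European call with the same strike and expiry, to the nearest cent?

$22.72

exp(−rT) = exp(−0.029·0.5) = 0.9856
Put-call parity: C − P = S − K·e^(−rT) = 160 − 150·0.9856 = 160 − 147.8400 = 12.1600
C = P + (C − P) = 10.56 + (12.1600) = 22.7200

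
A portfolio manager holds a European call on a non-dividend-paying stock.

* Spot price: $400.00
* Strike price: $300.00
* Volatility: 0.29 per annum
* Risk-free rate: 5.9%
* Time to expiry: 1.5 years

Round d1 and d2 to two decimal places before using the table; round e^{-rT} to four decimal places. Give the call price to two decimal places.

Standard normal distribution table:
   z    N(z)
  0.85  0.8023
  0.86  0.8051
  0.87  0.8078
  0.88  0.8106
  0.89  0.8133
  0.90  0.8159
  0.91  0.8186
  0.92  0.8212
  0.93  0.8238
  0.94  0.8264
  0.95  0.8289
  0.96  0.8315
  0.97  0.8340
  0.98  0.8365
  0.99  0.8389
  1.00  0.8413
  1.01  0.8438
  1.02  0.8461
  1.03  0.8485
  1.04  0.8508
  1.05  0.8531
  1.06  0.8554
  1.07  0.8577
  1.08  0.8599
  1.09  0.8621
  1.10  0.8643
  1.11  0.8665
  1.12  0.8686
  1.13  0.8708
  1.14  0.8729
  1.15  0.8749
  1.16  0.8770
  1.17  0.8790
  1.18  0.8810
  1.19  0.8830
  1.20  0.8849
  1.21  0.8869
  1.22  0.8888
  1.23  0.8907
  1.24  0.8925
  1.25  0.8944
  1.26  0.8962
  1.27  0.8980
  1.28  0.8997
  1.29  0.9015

$134.42

σ√T = 0.29·√1.5 = 0.3552
d₁ = [ln(400/300) + (0.059 + 0.29²/2)·1.5] / 0.3552 = [0.2877 + 0.1516] / 0.3552 = 1.2367 ⇒ 1.24
d₂ = d₁ − σ√T = 1.2367 − 0.3552 = 0.8816 ⇒ 0.88
e^(−rT) = e^(−0.059·1.5) = 0.9153
C = 400·N(1.24) − 300·0.9153·N(0.88) = 400·0.8925 − 300·0.9153·0.8106 = 357.0000 − 222.5827 = 134.4173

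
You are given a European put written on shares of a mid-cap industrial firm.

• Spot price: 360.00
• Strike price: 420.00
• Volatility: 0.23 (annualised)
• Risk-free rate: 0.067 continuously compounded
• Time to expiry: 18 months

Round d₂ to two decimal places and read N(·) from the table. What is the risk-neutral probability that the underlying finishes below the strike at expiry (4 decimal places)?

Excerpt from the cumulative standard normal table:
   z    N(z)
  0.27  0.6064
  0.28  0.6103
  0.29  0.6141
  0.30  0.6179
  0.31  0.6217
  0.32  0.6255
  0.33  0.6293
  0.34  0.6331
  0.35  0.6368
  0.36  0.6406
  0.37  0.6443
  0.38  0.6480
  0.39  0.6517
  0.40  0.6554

0.6293

σ√T = 0.23·√1.5 = 0.2817
ln(S/K) + (r + σ²/2)T = ln(360/420) + (0.067 + 0.23²/2)·1.5 = -0.1542 + 0.1402 = -0.0140
d₁ = -0.0140 / 0.2817 = -0.0496 ⇒ -0.05
d₂ = d₁ − σ√T = -0.0496 − 0.2817 = -0.3313 ⇒ -0.33
Risk-neutral Pr[S_T < K] = N(−d₂) = N(0.33) = 0.6293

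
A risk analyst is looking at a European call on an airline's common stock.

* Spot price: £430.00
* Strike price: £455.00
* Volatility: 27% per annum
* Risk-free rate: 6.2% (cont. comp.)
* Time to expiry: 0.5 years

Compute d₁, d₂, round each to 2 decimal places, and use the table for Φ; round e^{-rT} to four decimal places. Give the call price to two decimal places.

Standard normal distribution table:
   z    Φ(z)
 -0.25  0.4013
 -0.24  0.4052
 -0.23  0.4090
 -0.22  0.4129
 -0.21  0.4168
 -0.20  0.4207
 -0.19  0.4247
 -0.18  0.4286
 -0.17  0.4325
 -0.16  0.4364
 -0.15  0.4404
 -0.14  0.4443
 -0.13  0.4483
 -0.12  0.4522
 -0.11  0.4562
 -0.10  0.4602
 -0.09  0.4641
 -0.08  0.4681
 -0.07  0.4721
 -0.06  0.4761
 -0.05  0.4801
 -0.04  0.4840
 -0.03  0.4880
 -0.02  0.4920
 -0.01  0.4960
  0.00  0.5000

£27.70

σ√T = 0.27 × 0.7071 = 0.1909
d₁ = [ln(430/455) + (0.062 + 0.27²/2)·0.5] / 0.1909 = [-0.0565 + 0.0492] / 0.1909 = -0.0382 ⇒ -0.04
d₂ = d₁ − σ√T = -0.0382 − 0.1909 = -0.2291 ⇒ -0.23
exp(−rT) = exp(−0.062·0.5) = 0.9695
N(d₁) = N(-0.04) = 0.4840;  N(d₂) = N(-0.23) = 0.4090
C = 430·0.4840 − 455·0.9695·0.4090 = 208.1200 − 180.4191 = 27.7009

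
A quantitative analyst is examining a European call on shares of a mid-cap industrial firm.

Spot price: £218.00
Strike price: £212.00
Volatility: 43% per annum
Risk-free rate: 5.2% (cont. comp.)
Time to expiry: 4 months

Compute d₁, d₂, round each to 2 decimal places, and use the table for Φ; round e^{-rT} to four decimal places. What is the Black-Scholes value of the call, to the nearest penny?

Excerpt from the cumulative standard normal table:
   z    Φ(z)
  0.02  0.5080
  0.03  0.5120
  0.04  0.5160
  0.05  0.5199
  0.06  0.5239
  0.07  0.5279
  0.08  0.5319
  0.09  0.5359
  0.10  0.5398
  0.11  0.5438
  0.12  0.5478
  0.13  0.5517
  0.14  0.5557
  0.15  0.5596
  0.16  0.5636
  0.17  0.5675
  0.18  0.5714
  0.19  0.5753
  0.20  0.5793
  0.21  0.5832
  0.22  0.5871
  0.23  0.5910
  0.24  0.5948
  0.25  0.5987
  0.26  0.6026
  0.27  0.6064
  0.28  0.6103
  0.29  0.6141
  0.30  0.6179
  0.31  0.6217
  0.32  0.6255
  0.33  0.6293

£26.37

σ√T = 0.43·√0.3333 = 0.2483
ln(S/K) + (r + σ²/2)T = ln(218/212) + (0.052 + 0.43²/2)·0.3333 = 0.0279 + 0.0481 = 0.0761
d₁ = 0.0761 / 0.2483 = 0.3064 ≈ 0.31
d₂ = d₁ − σ√T = 0.3064 − 0.2483 = 0.0581 ≈ 0.06
exp(−rT) = exp(−0.052·0.3333) = 0.9828
C = 218·N(0.31) − 212·0.9828·N(0.06) = 218·0.6217 − 212·0.9828·0.5239 = 135.5306 − 109.1565 = 26.3741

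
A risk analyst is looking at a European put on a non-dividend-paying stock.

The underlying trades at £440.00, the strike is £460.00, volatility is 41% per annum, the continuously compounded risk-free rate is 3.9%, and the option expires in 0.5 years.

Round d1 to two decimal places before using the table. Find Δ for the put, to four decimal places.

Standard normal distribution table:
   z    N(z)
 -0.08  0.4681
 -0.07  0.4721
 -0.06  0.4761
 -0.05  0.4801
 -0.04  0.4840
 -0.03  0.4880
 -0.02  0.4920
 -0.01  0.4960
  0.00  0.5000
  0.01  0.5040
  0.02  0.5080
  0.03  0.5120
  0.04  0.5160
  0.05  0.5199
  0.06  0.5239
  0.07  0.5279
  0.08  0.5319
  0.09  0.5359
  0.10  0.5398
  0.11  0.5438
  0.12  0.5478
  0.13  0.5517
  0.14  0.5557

σ√T = 0.41·√0.5 = 0.2899
d₁ = [ln(440/460) + (0.039 + ½·0.41²)·0.5] / (σ√T) = (-0.0445 + 0.0615) / 0.2899 = 0.0589 → 0.06
N(d₁) = N(0.06) = 0.5239
Δ_put = N(d₁) − 1 = 0.5239 − 1 = -0.4761

-0.4761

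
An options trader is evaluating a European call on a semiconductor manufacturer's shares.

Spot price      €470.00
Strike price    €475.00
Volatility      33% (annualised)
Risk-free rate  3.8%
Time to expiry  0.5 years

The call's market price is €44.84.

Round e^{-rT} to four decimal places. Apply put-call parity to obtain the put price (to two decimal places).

€40.91

exp(−rT) = exp(−0.038·0.5) = 0.9812
Put-call parity: C − P = S − K·e^(−rT) = 470 − 475·0.9812 = 470 − 466.0700 = 3.9300
P = C − (C − P) = 44.84 − (3.9300) = 40.9100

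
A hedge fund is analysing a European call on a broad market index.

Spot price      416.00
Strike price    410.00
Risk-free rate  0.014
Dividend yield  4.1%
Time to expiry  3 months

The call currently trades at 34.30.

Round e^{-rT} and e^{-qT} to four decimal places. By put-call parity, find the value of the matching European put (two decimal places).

31.11

e^(−qT) = e^(−0.041·0.25) = 0.9898;  e^(−rT) = e^(−0.014·0.25) = 0.9965
Put-call parity: C − P = S·e^(−qT) − K·e^(−rT) = 416·0.9898 − 410·0.9965 = 411.7568 − 408.5650 = 3.1918
P = C − (C − P) = 34.30 − (3.1918) = 31.1082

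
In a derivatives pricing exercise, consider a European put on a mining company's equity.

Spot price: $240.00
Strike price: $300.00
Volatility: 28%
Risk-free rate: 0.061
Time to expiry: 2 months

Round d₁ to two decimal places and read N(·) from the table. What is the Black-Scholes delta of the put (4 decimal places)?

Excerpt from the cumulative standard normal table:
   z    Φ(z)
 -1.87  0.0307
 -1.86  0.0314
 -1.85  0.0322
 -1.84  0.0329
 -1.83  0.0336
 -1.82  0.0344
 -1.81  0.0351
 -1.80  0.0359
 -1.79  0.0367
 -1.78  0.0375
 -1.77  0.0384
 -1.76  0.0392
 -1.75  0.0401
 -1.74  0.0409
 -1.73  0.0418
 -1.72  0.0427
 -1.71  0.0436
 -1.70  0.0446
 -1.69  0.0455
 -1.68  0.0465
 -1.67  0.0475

-0.9649

T = 0.1667;  σ√T = 0.1143
d₁ = [ln(240/300) + (0.061 + ½·0.28²)·0.1667] / (σ√T) = (-0.2231 + 0.0167) / 0.1143 = -1.8060 ⇒ -1.81
N(d₁) = N(-1.81) = 0.0351
Δ_put = N(d₁) − 1 = 0.0351 − 1 = -0.9649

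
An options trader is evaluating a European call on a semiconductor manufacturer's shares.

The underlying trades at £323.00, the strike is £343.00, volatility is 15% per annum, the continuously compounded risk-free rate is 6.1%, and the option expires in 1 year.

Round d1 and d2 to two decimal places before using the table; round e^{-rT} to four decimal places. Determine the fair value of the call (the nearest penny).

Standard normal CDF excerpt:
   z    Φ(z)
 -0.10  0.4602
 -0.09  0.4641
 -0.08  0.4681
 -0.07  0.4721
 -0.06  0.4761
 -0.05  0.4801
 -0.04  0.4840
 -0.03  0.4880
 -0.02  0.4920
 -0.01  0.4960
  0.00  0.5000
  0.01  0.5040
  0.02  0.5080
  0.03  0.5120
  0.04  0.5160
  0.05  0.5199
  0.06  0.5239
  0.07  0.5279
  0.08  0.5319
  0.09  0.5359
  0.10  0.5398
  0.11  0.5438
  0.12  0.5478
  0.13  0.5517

T = 1;  σ√T = 0.1500
d₁ = [ln(323/343) + (0.061 + 0.15²/2)·1] / 0.1500 = [-0.0601 + 0.0722] / 0.1500 = 0.0811 ⇒ 0.08
d₂ = d₁ − σ√T = 0.0811 − 0.1500 = -0.0689 ⇒ -0.07
exp(−rT) = exp(−0.061·1) = 0.9408
N(d₁) = N(0.08) = 0.5319;  N(d₂) = N(-0.07) = 0.4721
C = 323·0.5319 − 343·0.9408·0.4721 = 171.8037 − 152.3440 = 19.4597

£19.46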